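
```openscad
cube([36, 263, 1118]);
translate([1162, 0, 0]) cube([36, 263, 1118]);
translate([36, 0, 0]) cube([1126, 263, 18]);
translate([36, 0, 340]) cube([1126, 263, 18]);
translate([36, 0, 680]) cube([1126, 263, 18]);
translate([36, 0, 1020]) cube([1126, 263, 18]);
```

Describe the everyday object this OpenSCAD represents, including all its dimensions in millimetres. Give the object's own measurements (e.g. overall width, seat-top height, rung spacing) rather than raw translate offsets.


An open bookshelf. Two side panels, each 36 mm thick, 263 mm deep and 1118 mm tall, stand 1198 mm apart (outside-to-outside). Between them sit 4 shelves, each 18 mm thick and 263 mm deep, spanning the full gap between the sides. The bottom shelf rests on the floor (its underside at z = 0) and the clear gap between one shelf's top and the next shelf's underside is 322 mm.


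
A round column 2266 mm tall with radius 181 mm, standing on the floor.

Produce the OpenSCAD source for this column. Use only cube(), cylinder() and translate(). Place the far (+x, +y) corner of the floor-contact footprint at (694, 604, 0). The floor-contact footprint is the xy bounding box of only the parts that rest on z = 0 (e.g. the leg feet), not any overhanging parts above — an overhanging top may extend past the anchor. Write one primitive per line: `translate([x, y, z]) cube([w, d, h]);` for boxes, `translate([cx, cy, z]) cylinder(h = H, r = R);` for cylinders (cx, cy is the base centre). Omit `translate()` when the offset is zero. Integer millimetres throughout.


translate([513, 423, 0]) cylinder(h = 2266, r = 181);


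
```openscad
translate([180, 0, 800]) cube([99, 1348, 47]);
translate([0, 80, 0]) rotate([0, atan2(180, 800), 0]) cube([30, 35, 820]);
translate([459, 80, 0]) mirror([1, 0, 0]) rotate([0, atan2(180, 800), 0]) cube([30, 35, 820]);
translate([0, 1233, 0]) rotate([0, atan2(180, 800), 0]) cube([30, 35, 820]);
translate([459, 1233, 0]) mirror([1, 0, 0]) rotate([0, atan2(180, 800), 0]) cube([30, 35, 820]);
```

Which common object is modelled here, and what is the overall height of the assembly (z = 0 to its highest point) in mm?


A sawhorse. The overall height is 847 mm.

A beam across two mirrored pairs of raked legs — a sawhorse. The beam's underside is at z = 800 (matching the legs' vertical rise in atan2(180, 800)) and the beam is 47 mm tall, so its top is at 800 + 47 = 847 mm. The raked legs top out at the beam's underside, so that is the highest point.


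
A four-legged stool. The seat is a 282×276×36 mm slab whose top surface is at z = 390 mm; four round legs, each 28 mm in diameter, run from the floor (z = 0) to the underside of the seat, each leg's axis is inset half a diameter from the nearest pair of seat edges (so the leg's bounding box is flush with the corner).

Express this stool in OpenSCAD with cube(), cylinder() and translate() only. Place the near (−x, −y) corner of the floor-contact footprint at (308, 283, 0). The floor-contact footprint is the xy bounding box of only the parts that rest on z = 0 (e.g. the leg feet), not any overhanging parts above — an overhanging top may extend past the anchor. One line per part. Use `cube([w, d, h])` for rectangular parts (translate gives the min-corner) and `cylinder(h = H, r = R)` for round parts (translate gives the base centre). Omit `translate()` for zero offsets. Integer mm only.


// leg_h = 390 - 36 = 354
translate([308, 283, 354]) cube([282, 276, 36]);
translate([322, 297, 0]) cylinder(h = 354, r = 14);
translate([576, 297, 0]) cylinder(h = 354, r = 14);
translate([322, 545, 0]) cylinder(h = 354, r = 14);
translate([576, 545, 0]) cylinder(h = 354, r = 14);


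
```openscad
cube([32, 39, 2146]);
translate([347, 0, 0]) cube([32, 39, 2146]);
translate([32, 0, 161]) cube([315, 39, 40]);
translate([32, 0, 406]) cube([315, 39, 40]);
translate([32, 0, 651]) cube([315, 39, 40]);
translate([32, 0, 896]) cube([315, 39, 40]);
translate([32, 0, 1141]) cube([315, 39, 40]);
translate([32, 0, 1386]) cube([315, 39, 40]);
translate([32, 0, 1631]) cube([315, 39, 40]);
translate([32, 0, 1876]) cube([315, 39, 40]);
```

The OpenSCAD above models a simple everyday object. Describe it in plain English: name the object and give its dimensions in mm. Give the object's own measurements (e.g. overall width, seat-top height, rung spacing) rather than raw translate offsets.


A straight ladder. Two 32×39 mm vertical rails, 2146 mm tall, stand 379 mm apart (outside-to-outside) with their front faces coplanar on the −y side. 8 rungs, each 39 mm deep and 40 mm tall, span between the inner faces of the rails, front faces flush with the rails. The lowest rung's underside is at z = 161 mm and rungs are spaced 245 mm apart (underside to underside).


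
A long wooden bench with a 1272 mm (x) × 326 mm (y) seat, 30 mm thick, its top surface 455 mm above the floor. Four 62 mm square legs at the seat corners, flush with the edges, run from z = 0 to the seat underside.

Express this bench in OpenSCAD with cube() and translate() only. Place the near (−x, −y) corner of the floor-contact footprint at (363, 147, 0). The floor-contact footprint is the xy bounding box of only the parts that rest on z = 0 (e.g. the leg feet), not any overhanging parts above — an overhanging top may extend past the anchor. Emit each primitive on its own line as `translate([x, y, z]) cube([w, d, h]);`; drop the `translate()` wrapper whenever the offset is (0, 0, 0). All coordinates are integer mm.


translate([363, 147, 425]) cube([1272, 326, 30]);
translate([363, 147, 0]) cube([62, 62, 425]);
translate([363, 411, 0]) cube([62, 62, 425]);
translate([1573, 147, 0]) cube([62, 62, 425]);
translate([1573, 411, 0]) cube([62, 62, 425]);


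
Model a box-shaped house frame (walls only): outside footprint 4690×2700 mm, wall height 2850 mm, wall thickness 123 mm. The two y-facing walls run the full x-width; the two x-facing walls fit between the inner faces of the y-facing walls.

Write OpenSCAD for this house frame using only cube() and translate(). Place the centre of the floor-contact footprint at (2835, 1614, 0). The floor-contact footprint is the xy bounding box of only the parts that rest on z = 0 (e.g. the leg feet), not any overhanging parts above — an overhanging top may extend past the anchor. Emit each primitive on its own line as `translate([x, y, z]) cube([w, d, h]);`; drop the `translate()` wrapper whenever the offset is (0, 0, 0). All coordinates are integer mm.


translate([490, 264, 0]) cube([4690, 123, 2850]);
translate([490, 2841, 0]) cube([4690, 123, 2850]);
translate([490, 387, 0]) cube([123, 2454, 2850]);
translate([5057, 387, 0]) cube([123, 2454, 2850]);


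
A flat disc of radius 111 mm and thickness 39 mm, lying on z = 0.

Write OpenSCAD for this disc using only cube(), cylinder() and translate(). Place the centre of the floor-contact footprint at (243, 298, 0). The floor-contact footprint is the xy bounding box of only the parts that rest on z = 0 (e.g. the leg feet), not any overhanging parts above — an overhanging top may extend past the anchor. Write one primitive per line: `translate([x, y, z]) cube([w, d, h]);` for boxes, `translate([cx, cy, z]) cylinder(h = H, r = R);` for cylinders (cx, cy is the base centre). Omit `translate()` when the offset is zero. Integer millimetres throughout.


translate([243, 298, 0]) cylinder(h = 39, r = 111);


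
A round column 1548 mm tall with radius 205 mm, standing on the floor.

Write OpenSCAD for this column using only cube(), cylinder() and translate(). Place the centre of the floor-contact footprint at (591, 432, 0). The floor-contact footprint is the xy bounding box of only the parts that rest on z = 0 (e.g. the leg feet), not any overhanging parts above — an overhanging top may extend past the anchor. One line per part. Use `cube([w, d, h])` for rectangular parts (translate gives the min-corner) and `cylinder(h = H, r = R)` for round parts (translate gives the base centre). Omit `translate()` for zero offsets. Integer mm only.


translate([591, 432, 0]) cylinder(h = 1548, r = 205);


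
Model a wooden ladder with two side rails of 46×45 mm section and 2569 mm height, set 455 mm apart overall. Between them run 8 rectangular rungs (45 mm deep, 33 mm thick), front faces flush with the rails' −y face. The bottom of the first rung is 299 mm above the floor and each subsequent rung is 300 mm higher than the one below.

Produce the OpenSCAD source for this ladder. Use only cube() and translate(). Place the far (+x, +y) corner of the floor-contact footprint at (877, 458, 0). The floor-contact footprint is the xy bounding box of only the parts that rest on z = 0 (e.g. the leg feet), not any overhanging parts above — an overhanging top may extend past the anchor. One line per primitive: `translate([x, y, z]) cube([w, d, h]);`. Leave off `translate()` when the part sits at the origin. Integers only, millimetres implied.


translate([422, 413, 0]) cube([46, 45, 2569]);
translate([831, 413, 0]) cube([46, 45, 2569]);
translate([468, 413, 299]) cube([363, 45, 33]);
translate([468, 413, 599]) cube([363, 45, 33]);
translate([468, 413, 899]) cube([363, 45, 33]);
translate([468, 413, 1199]) cube([363, 45, 33]);
translate([468, 413, 1499]) cube([363, 45, 33]);
translate([468, 413, 1799]) cube([363, 45, 33]);
translate([468, 413, 2099]) cube([363, 45, 33]);
translate([468, 413, 2399]) cube([363, 45, 33]);


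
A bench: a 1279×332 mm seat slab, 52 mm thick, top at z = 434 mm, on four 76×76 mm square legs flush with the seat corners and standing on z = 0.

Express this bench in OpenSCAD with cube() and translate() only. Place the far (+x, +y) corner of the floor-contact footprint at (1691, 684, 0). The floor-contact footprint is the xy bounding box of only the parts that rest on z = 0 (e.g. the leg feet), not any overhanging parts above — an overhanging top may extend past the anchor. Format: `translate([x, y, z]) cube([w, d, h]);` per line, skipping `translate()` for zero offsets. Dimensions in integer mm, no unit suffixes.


translate([412, 352, 382]) cube([1279, 332, 52]);
translate([412, 352, 0]) cube([76, 76, 382]);
translate([412, 608, 0]) cube([76, 76, 382]);
translate([1615, 352, 0]) cube([76, 76, 382]);
translate([1615, 608, 0]) cube([76, 76, 382]);


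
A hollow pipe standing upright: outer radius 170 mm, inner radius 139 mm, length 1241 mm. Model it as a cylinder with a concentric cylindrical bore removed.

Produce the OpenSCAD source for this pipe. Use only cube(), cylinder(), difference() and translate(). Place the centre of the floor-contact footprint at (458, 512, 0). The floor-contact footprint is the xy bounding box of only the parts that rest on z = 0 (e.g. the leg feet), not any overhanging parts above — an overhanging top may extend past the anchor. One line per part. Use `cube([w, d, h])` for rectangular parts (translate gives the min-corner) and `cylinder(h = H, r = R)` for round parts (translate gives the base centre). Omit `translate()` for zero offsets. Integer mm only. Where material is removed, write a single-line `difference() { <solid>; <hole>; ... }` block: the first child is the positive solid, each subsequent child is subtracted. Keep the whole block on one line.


difference() { translate([458, 512, 0]) cylinder(h = 1241, r = 170); translate([458, 512, 0]) cylinder(h = 1241, r = 139); }


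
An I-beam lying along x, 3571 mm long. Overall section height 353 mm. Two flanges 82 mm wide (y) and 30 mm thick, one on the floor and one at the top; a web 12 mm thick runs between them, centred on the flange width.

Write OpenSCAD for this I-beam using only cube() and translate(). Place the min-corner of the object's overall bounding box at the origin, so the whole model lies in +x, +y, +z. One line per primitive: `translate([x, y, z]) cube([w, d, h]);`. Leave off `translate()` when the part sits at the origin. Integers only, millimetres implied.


cube([3571, 82, 30]);
translate([0, 35, 30]) cube([3571, 12, 293]);
translate([0, 0, 323]) cube([3571, 82, 30]);


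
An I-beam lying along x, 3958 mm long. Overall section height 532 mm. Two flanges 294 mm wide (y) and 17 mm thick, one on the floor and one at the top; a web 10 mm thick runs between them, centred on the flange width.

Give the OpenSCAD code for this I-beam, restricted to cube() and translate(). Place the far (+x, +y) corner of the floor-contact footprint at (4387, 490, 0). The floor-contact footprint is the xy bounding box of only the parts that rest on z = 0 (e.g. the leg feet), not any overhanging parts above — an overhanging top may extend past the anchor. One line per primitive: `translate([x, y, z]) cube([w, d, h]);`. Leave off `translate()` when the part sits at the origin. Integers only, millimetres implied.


translate([429, 196, 0]) cube([3958, 294, 17]);
translate([429, 338, 17]) cube([3958, 10, 498]);
translate([429, 196, 515]) cube([3958, 294, 17]);


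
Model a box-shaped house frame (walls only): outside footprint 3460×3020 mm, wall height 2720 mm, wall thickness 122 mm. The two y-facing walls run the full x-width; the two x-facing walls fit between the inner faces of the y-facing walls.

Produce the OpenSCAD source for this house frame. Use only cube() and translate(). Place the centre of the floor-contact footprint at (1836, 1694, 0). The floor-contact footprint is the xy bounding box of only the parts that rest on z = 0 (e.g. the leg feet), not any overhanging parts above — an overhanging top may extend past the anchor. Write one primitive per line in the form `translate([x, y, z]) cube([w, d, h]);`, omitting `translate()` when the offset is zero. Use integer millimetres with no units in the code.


translate([106, 184, 0]) cube([3460, 122, 2720]);
translate([106, 3082, 0]) cube([3460, 122, 2720]);
translate([106, 306, 0]) cube([122, 2776, 2720]);
translate([3444, 306, 0]) cube([122, 2776, 2720]);


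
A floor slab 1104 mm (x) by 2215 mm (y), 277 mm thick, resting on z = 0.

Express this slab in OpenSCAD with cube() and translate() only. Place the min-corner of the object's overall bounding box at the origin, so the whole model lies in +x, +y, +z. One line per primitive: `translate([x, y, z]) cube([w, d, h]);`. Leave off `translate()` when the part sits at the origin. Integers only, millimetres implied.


cube([1104, 2215, 277]);


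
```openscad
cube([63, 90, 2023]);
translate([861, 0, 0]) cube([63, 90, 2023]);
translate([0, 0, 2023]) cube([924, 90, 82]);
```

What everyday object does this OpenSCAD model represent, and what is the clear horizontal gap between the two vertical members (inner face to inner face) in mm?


A door frame. The clear opening width is 798 mm.

Two 2023 mm tall posts with a header on top — a door frame. The left jamb is 63 mm wide at x = 0; the right jamb starts at x = 861. The clear opening is 861 − 63 = 798 mm.


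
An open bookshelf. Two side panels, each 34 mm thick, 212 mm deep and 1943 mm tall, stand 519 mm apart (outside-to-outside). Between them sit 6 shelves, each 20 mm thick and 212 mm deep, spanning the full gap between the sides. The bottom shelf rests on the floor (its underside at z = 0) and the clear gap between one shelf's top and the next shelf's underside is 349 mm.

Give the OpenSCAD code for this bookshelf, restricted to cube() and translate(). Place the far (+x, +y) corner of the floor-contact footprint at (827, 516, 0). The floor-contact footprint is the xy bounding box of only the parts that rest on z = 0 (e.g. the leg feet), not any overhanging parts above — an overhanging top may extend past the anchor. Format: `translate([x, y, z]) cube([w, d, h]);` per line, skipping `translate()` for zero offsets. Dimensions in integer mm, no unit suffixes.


translate([308, 304, 0]) cube([34, 212, 1943]);
translate([793, 304, 0]) cube([34, 212, 1943]);
translate([342, 304, 0]) cube([451, 212, 20]);
translate([342, 304, 369]) cube([451, 212, 20]);
translate([342, 304, 738]) cube([451, 212, 20]);
translate([342, 304, 1107]) cube([451, 212, 20]);
translate([342, 304, 1476]) cube([451, 212, 20]);
translate([342, 304, 1845]) cube([451, 212, 20]);


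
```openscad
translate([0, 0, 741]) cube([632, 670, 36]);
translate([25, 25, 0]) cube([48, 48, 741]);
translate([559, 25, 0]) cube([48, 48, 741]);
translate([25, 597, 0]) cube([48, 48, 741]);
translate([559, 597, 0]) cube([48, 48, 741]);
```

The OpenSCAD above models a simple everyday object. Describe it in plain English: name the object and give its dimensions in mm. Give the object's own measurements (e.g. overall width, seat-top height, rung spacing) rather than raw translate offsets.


A rectangular dining table. The top is 632×670×36 mm with its upper surface at z = 777 mm. It stands on four 48×48 mm square legs, each inset 25 mm from the nearest pair of top edges, running from the floor to the underside of the top.


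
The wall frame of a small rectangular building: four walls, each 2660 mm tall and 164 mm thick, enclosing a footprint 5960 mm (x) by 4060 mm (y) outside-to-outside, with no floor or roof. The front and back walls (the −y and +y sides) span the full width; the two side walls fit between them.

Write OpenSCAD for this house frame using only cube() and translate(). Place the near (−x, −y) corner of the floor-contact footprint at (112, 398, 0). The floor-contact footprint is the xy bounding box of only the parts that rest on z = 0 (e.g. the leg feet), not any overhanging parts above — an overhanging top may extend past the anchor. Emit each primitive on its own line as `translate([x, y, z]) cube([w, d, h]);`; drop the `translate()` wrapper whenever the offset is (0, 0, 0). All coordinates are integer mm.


translate([112, 398, 0]) cube([5960, 164, 2660]);
translate([112, 4294, 0]) cube([5960, 164, 2660]);
translate([112, 562, 0]) cube([164, 3732, 2660]);
translate([5908, 562, 0]) cube([164, 3732, 2660]);


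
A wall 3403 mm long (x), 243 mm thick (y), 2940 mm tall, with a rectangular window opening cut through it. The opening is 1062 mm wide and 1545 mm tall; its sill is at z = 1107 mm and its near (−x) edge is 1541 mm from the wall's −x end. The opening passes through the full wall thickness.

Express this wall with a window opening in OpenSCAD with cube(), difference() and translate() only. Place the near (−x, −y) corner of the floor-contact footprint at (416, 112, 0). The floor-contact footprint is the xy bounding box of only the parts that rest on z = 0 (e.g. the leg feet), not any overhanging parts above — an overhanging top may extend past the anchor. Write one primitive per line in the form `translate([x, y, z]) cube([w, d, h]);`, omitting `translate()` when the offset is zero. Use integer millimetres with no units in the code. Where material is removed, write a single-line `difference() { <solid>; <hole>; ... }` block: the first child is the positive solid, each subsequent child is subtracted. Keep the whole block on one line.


difference() { translate([416, 112, 0]) cube([3403, 243, 2940]); translate([1957, 112, 1107]) cube([1062, 243, 1545]); }


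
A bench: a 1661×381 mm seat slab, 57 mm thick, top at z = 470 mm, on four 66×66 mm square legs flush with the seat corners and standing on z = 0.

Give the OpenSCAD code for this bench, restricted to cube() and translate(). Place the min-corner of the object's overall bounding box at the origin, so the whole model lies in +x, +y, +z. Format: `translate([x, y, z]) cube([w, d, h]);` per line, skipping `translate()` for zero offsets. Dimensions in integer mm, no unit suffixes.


translate([0, 0, 413]) cube([1661, 381, 57]);
cube([66, 66, 413]);
translate([0, 315, 0]) cube([66, 66, 413]);
translate([1595, 0, 0]) cube([66, 66, 413]);
translate([1595, 315, 0]) cube([66, 66, 413]);


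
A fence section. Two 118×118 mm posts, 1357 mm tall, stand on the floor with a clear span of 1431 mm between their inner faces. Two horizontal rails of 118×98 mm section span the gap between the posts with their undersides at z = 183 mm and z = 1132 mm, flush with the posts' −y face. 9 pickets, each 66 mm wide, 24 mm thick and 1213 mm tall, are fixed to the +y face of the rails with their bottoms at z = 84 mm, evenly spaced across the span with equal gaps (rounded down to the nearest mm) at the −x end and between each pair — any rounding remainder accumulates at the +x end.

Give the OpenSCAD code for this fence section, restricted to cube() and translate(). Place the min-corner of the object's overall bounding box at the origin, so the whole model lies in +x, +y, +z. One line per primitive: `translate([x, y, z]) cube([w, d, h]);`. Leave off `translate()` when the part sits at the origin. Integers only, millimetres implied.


cube([118, 118, 1357]);
translate([1549, 0, 0]) cube([118, 118, 1357]);
translate([118, 0, 183]) cube([1431, 118, 98]);
translate([118, 0, 1132]) cube([1431, 118, 98]);
translate([201, 118, 84]) cube([66, 24, 1213]);
translate([350, 118, 84]) cube([66, 24, 1213]);
translate([499, 118, 84]) cube([66, 24, 1213]);
translate([648, 118, 84]) cube([66, 24, 1213]);
translate([797, 118, 84]) cube([66, 24, 1213]);
translate([946, 118, 84]) cube([66, 24, 1213]);
translate([1095, 118, 84]) cube([66, 24, 1213]);
translate([1244, 118, 84]) cube([66, 24, 1213]);
translate([1393, 118, 84]) cube([66, 24, 1213]);


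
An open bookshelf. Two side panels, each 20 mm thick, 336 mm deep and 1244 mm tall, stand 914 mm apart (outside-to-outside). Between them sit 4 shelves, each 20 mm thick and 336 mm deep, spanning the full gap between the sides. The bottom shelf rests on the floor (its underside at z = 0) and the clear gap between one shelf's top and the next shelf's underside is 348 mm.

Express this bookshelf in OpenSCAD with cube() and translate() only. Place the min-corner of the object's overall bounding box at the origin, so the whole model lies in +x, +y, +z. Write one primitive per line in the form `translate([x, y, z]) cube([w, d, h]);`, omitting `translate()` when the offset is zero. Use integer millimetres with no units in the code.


cube([20, 336, 1244]);
translate([894, 0, 0]) cube([20, 336, 1244]);
translate([20, 0, 0]) cube([874, 336, 20]);
translate([20, 0, 368]) cube([874, 336, 20]);
translate([20, 0, 736]) cube([874, 336, 20]);
translate([20, 0, 1104]) cube([874, 336, 20]);


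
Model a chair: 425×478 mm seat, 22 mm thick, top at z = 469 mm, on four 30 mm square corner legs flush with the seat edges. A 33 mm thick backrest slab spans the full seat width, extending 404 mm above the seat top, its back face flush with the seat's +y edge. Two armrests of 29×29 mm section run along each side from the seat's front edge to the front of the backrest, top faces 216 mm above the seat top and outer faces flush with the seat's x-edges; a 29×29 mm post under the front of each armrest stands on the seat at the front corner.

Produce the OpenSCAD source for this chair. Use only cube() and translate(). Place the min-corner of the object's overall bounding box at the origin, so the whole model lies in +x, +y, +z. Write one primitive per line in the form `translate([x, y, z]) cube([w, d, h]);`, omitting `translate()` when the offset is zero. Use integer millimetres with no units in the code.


// leg_h = 469 - 22 = 447
// arm post h = 216 - 29 = 187
translate([0, 0, 447]) cube([425, 478, 22]);
cube([30, 30, 447]);
translate([395, 0, 0]) cube([30, 30, 447]);
translate([0, 448, 0]) cube([30, 30, 447]);
translate([395, 448, 0]) cube([30, 30, 447]);
translate([0, 445, 469]) cube([425, 33, 404]);
translate([0, 0, 656]) cube([29, 445, 29]);
translate([396, 0, 656]) cube([29, 445, 29]);
translate([0, 0, 469]) cube([29, 29, 187]);
translate([396, 0, 469]) cube([29, 29, 187]);


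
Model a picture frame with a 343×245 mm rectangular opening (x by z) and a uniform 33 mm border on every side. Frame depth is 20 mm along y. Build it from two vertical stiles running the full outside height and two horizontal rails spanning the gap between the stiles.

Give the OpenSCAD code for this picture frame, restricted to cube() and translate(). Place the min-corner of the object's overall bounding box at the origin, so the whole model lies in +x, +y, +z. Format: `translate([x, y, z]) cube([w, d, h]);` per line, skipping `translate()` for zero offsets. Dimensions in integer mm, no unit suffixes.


cube([33, 20, 311]);
translate([376, 0, 0]) cube([33, 20, 311]);
translate([33, 0, 0]) cube([343, 20, 33]);
translate([33, 0, 278]) cube([343, 20, 33]);


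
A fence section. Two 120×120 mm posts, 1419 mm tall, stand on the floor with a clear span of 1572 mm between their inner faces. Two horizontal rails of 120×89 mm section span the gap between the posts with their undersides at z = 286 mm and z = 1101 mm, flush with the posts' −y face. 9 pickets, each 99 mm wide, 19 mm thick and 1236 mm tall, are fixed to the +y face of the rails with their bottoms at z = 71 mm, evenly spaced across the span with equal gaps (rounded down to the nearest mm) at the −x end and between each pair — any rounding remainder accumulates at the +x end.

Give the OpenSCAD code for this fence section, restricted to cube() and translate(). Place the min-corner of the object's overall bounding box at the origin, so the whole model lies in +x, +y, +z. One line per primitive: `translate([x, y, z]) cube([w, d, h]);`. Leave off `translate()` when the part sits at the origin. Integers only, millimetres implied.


cube([120, 120, 1419]);
translate([1692, 0, 0]) cube([120, 120, 1419]);
translate([120, 0, 286]) cube([1572, 120, 89]);
translate([120, 0, 1101]) cube([1572, 120, 89]);
translate([188, 120, 71]) cube([99, 19, 1236]);
translate([355, 120, 71]) cube([99, 19, 1236]);
translate([522, 120, 71]) cube([99, 19, 1236]);
translate([689, 120, 71]) cube([99, 19, 1236]);
translate([856, 120, 71]) cube([99, 19, 1236]);
translate([1023, 120, 71]) cube([99, 19, 1236]);
translate([1190, 120, 71]) cube([99, 19, 1236]);
translate([1357, 120, 71]) cube([99, 19, 1236]);
translate([1524, 120, 71]) cube([99, 19, 1236]);


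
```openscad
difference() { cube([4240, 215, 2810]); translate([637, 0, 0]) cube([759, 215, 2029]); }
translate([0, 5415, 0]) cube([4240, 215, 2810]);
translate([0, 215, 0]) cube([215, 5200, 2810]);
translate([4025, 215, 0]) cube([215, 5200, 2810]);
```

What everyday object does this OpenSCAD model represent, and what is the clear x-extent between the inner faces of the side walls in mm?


A single room. The interior width is 3810 mm.

Four walls enclosing a rectangle with a door in the front wall — a room. Outside width 4240 minus two 215 mm walls gives 3810 mm.


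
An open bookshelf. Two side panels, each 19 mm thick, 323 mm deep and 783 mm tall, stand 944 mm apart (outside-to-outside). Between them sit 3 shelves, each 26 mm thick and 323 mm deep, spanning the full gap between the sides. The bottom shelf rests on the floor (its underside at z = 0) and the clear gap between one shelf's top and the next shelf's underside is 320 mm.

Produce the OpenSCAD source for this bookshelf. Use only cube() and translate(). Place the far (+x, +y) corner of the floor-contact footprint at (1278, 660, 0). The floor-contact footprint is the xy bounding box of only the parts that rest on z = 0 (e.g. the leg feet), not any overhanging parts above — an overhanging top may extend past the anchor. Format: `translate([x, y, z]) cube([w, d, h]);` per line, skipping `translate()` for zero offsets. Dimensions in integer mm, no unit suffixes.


translate([334, 337, 0]) cube([19, 323, 783]);
translate([1259, 337, 0]) cube([19, 323, 783]);
translate([353, 337, 0]) cube([906, 323, 26]);
translate([353, 337, 346]) cube([906, 323, 26]);
translate([353, 337, 692]) cube([906, 323, 26]);


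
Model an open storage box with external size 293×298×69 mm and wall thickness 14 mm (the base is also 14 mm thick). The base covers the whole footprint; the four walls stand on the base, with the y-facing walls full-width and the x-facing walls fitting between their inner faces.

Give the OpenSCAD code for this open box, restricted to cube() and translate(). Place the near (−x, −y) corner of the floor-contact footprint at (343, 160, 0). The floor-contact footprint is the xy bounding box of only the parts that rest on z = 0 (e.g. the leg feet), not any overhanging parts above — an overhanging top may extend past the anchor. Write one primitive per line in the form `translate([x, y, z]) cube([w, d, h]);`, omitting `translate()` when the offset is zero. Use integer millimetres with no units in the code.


translate([343, 160, 0]) cube([293, 298, 14]);
translate([343, 160, 14]) cube([293, 14, 55]);
translate([343, 444, 14]) cube([293, 14, 55]);
translate([343, 174, 14]) cube([14, 270, 55]);
translate([622, 174, 14]) cube([14, 270, 55]);


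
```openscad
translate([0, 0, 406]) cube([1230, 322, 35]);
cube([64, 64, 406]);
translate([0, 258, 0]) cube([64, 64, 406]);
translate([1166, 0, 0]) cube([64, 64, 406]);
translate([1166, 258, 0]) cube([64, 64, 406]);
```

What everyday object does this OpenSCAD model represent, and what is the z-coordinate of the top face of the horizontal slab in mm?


A bench. The seat-top height is 441 mm.

A long slab on four corner posts — a bench. The slab sits at z = 406 with thickness 35, so the top is 406 + 35 = 441 mm.


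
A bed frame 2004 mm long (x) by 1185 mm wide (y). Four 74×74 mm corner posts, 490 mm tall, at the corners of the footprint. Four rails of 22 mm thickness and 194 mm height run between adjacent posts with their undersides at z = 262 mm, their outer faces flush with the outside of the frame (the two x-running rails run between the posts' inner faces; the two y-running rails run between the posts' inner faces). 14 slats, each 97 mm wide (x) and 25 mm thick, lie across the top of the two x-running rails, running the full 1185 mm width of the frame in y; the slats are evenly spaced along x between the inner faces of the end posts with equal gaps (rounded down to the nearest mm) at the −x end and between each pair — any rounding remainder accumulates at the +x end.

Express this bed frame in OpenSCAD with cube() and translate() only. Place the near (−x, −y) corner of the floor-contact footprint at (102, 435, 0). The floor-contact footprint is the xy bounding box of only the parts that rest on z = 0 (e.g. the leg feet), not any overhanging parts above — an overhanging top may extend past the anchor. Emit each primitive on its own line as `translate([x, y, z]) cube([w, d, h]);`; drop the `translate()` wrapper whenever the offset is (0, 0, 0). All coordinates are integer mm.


translate([102, 435, 0]) cube([74, 74, 490]);
translate([102, 1546, 0]) cube([74, 74, 490]);
translate([2032, 435, 0]) cube([74, 74, 490]);
translate([2032, 1546, 0]) cube([74, 74, 490]);
translate([176, 435, 262]) cube([1856, 22, 194]);
translate([176, 1598, 262]) cube([1856, 22, 194]);
translate([102, 509, 262]) cube([22, 1037, 194]);
translate([2084, 509, 262]) cube([22, 1037, 194]);
translate([209, 435, 456]) cube([97, 1185, 25]);
translate([339, 435, 456]) cube([97, 1185, 25]);
translate([469, 435, 456]) cube([97, 1185, 25]);
translate([599, 435, 456]) cube([97, 1185, 25]);
translate([729, 435, 456]) cube([97, 1185, 25]);
translate([859, 435, 456]) cube([97, 1185, 25]);
translate([989, 435, 456]) cube([97, 1185, 25]);
translate([1119, 435, 456]) cube([97, 1185, 25]);
translate([1249, 435, 456]) cube([97, 1185, 25]);
translate([1379, 435, 456]) cube([97, 1185, 25]);
translate([1509, 435, 456]) cube([97, 1185, 25]);
translate([1639, 435, 456]) cube([97, 1185, 25]);
translate([1769, 435, 456]) cube([97, 1185, 25]);
translate([1899, 435, 456]) cube([97, 1185, 25]);


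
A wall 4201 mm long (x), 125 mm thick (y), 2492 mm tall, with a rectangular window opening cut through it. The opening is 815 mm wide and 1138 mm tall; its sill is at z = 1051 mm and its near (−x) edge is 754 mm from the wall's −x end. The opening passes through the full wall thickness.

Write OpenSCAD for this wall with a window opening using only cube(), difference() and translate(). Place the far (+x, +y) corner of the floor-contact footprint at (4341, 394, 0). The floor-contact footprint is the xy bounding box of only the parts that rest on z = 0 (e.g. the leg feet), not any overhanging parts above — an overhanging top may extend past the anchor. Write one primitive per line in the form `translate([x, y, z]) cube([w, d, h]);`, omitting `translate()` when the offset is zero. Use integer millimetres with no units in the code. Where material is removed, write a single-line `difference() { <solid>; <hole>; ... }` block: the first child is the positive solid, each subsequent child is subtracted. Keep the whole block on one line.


difference() { translate([140, 269, 0]) cube([4201, 125, 2492]); translate([894, 269, 1051]) cube([815, 125, 1138]); }


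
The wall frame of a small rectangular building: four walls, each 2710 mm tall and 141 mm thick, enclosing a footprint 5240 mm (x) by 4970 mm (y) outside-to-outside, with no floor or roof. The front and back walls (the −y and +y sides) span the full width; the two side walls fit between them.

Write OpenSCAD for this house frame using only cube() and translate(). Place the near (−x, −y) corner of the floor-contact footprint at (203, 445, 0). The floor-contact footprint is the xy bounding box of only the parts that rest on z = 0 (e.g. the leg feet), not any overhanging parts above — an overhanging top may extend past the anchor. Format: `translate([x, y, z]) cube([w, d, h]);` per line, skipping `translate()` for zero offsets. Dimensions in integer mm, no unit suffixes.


translate([203, 445, 0]) cube([5240, 141, 2710]);
translate([203, 5274, 0]) cube([5240, 141, 2710]);
translate([203, 586, 0]) cube([141, 4688, 2710]);
translate([5302, 586, 0]) cube([141, 4688, 2710]);


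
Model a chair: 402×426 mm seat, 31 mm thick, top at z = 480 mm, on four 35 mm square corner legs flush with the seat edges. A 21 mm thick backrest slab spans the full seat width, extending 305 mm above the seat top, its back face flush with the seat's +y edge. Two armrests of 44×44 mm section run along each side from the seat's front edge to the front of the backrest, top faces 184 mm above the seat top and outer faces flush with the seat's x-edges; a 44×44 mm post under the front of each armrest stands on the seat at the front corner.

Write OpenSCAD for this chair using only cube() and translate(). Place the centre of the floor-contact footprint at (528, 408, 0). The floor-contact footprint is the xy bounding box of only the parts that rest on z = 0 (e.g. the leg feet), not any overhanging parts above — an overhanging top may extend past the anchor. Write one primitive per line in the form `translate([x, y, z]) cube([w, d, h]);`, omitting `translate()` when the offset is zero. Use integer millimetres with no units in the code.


// leg_h = 480 - 31 = 449
// arm post h = 184 - 44 = 140
translate([327, 195, 449]) cube([402, 426, 31]);
translate([327, 195, 0]) cube([35, 35, 449]);
translate([694, 195, 0]) cube([35, 35, 449]);
translate([327, 586, 0]) cube([35, 35, 449]);
translate([694, 586, 0]) cube([35, 35, 449]);
translate([327, 600, 480]) cube([402, 21, 305]);
translate([327, 195, 620]) cube([44, 405, 44]);
translate([685, 195, 620]) cube([44, 405, 44]);
translate([327, 195, 480]) cube([44, 44, 140]);
translate([685, 195, 480]) cube([44, 44, 140]);


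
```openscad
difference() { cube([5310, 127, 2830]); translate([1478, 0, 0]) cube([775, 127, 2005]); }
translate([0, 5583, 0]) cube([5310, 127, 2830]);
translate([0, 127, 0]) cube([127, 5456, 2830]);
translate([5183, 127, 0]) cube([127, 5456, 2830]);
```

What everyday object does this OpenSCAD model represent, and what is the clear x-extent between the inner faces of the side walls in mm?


A single room. The interior width is 5056 mm.

Four walls enclosing a rectangle with a door in the front wall — a room. Outside width 5310 minus two 127 mm walls gives 5056 mm.


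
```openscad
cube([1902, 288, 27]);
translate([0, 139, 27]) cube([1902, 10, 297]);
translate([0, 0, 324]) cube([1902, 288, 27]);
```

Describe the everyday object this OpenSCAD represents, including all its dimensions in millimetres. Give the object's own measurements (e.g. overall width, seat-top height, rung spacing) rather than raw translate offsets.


An I-beam lying along x, 1902 mm long. Overall section height 351 mm. Two flanges 288 mm wide (y) and 27 mm thick, one on the floor and one at the top; a web 10 mm thick runs between them, centred on the flange width.


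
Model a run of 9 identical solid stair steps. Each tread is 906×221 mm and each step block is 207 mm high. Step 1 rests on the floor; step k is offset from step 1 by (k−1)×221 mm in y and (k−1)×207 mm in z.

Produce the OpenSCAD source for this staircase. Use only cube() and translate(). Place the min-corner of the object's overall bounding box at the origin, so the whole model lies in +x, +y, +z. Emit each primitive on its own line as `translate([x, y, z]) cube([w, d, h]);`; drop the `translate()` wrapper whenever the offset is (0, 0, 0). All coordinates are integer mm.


cube([906, 221, 207]);
translate([0, 221, 207]) cube([906, 221, 207]);
translate([0, 442, 414]) cube([906, 221, 207]);
translate([0, 663, 621]) cube([906, 221, 207]);
translate([0, 884, 828]) cube([906, 221, 207]);
translate([0, 1105, 1035]) cube([906, 221, 207]);
translate([0, 1326, 1242]) cube([906, 221, 207]);
translate([0, 1547, 1449]) cube([906, 221, 207]);
translate([0, 1768, 1656]) cube([906, 221, 207]);


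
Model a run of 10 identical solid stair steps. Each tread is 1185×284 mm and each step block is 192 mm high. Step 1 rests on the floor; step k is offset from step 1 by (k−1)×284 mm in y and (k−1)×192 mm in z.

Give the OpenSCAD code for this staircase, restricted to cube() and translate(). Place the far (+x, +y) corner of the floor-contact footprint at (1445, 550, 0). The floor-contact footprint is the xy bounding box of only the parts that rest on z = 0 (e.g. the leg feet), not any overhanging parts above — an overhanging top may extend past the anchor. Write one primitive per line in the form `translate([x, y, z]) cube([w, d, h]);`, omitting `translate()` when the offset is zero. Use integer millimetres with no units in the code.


translate([260, 266, 0]) cube([1185, 284, 192]);
translate([260, 550, 192]) cube([1185, 284, 192]);
translate([260, 834, 384]) cube([1185, 284, 192]);
translate([260, 1118, 576]) cube([1185, 284, 192]);
translate([260, 1402, 768]) cube([1185, 284, 192]);
translate([260, 1686, 960]) cube([1185, 284, 192]);
translate([260, 1970, 1152]) cube([1185, 284, 192]);
translate([260, 2254, 1344]) cube([1185, 284, 192]);
translate([260, 2538, 1536]) cube([1185, 284, 192]);
translate([260, 2822, 1728]) cube([1185, 284, 192]);


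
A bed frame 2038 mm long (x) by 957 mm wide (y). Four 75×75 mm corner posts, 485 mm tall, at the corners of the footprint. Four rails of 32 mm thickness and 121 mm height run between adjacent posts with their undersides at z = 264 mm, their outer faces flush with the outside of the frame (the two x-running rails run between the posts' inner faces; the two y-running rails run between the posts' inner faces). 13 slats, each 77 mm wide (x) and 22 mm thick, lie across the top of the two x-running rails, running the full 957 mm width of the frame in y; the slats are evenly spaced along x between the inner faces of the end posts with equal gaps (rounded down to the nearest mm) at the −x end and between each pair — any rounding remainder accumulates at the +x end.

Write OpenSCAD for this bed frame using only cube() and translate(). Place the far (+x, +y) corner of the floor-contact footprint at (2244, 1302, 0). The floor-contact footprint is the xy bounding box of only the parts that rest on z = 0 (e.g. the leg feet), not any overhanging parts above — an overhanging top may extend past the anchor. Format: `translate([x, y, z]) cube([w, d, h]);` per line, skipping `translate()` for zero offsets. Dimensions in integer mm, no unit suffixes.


// slat z = rail_z + rail_h = 264 + 121 = 385
// slat gap = ⌊(1888 − 13·77) / 14⌋ = 63
translate([206, 345, 0]) cube([75, 75, 485]);
translate([206, 1227, 0]) cube([75, 75, 485]);
translate([2169, 345, 0]) cube([75, 75, 485]);
translate([2169, 1227, 0]) cube([75, 75, 485]);
translate([281, 345, 264]) cube([1888, 32, 121]);
translate([281, 1270, 264]) cube([1888, 32, 121]);
translate([206, 420, 264]) cube([32, 807, 121]);
translate([2212, 420, 264]) cube([32, 807, 121]);
translate([344, 345, 385]) cube([77, 957, 22]);
translate([484, 345, 385]) cube([77, 957, 22]);
translate([624, 345, 385]) cube([77, 957, 22]);
translate([764, 345, 385]) cube([77, 957, 22]);
translate([904, 345, 385]) cube([77, 957, 22]);
translate([1044, 345, 385]) cube([77, 957, 22]);
translate([1184, 345, 385]) cube([77, 957, 22]);
translate([1324, 345, 385]) cube([77, 957, 22]);
translate([1464, 345, 385]) cube([77, 957, 22]);
translate([1604, 345, 385]) cube([77, 957, 22]);
translate([1744, 345, 385]) cube([77, 957, 22]);
translate([1884, 345, 385]) cube([77, 957, 22]);
translate([2024, 345, 385]) cube([77, 957, 22]);
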